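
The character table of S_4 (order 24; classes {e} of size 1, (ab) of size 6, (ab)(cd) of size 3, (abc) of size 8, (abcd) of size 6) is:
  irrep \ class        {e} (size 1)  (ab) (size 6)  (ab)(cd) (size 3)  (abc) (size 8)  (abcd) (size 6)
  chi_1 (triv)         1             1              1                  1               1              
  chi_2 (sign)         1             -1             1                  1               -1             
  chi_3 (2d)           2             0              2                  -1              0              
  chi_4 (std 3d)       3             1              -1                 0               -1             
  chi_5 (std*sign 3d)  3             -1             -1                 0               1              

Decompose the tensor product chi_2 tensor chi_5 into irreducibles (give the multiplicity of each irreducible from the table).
chi_2 tensor chi_5 = chi_4 (all other irreducibles have multiplicity 0).

Reasoning: The character of a tensor product is the pointwise product (chi_2 * chi_5)(C) = chi_2(C) * chi_5(C):
  {e}: (1)*(3), (ab): (-1)*(-1), (ab)(cd): (1)*(-1), (abc): (1)*(0), (abcd): (-1)*(1)
so (chi_2 * chi_5) takes values
  {e} -> 3, (ab) -> 1, (ab)(cd) -> -1, (abc) -> 0, (abcd) -> -1.
Now take the inner product of this character with each irreducible chi from the table, <chi_2*chi_5, chi> = (1/24) sum_C |C| (chi_2*chi_5)(C) conj(chi(C)):
  <chi_2*chi_5, chi_1> = (1/24)[1*(3)*conj(1) + 6*(1)*conj(1) + 3*(-1)*conj(1) + 8*(0)*conj(1) + 6*(-1)*conj(1)]
      = (1/24)[(3) + (6) + (-3) + (0) + (-6)] = 0/24 = 0
  <chi_2*chi_5, chi_2> = (1/24)[1*(3)*conj(1) + 6*(1)*conj(-1) + 3*(-1)*conj(1) + 8*(0)*conj(1) + 6*(-1)*conj(-1)]
      = (1/24)[(3) + (-6) + (-3) + (0) + (6)] = 0/24 = 0
  <chi_2*chi_5, chi_3> = (1/24)[1*(3)*conj(2) + 6*(1)*conj(0) + 3*(-1)*conj(2) + 8*(0)*conj(-1) + 6*(-1)*conj(0)]
      = (1/24)[(6) + (0) + (-6) + (0) + (0)] = 0/24 = 0
  <chi_2*chi_5, chi_4> = (1/24)[1*(3)*conj(3) + 6*(1)*conj(1) + 3*(-1)*conj(-1) + 8*(0)*conj(0) + 6*(-1)*conj(-1)]
      = (1/24)[(9) + (6) + (3) + (0) + (6)] = 24/24 = 1
  <chi_2*chi_5, chi_5> = (1/24)[1*(3)*conj(3) + 6*(1)*conj(-1) + 3*(-1)*conj(-1) + 8*(0)*conj(0) + 6*(-1)*conj(1)]
      = (1/24)[(9) + (-6) + (3) + (0) + (-6)] = 0/24 = 0
Hence the multiplicities are chi_4: 1. Dimension check: dim(chi_2)*dim(chi_5) = 1*3 = 3 and sum (mult * dim) = 1*3 = 3.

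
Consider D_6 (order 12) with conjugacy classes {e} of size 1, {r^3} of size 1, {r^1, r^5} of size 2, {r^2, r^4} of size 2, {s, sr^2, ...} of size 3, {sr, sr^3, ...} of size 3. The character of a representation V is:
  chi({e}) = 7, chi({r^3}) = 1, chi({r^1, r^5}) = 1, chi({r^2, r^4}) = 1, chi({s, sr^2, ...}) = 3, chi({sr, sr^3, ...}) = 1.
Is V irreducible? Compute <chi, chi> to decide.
Not irreducible (reducible): <chi, chi> = 7 > 1.

Argument: <chi, chi> = (1/|G|) sum_C |C| * |chi(C)|^2 = (1/12)[1*|7|^2 + 1*|1|^2 + 2*|1|^2 + 2*|1|^2 + 3*|3|^2 + 3*|1|^2]
  = (1/12)[(49) + (1) + (2) + (2) + (27) + (3)] = 84/12 = 7.
A character is irreducible iff <chi, chi> = 1, so this representation is reducible.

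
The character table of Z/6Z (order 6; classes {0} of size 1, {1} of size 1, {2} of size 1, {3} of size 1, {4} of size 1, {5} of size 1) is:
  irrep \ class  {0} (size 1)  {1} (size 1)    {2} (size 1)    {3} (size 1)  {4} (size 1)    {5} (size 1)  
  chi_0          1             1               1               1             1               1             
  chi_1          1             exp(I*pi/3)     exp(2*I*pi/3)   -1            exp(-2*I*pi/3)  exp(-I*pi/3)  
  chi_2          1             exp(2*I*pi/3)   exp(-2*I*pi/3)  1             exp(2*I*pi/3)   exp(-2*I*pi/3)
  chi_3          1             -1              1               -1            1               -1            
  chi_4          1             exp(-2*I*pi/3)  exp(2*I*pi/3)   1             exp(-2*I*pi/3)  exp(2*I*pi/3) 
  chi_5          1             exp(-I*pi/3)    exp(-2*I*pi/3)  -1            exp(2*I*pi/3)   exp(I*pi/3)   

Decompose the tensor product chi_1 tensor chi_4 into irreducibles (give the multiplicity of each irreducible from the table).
chi_1 tensor chi_4 = chi_5 (all other irreducibles have multiplicity 0).

Justification: The character of a tensor product is the pointwise product (chi_1 * chi_4)(C) = chi_1(C) * chi_4(C):
  {0}: (1)*(1), {1}: (exp(I*pi/3))*(exp(-2*I*pi/3)), {2}: (exp(2*I*pi/3))*(exp(2*I*pi/3)), {3}: (-1)*(1), {4}: (exp(-2*I*pi/3))*(exp(-2*I*pi/3)), {5}: (exp(-I*pi/3))*(exp(2*I*pi/3))
so (chi_1 * chi_4) takes values
  {0} -> 1, {1} -> exp(-I*pi/3), {2} -> exp(-2*I*pi/3), {3} -> -1, {4} -> exp(2*I*pi/3), {5} -> exp(I*pi/3).
Now take the inner product of this character with each irreducible chi from the table, <chi_1*chi_4, chi> = (1/6) sum_C |C| (chi_1*chi_4)(C) conj(chi(C)):
  <chi_1*chi_4, chi_0> = (1/6)[1*(1)*conj(1) + 1*(exp(-I*pi/3))*conj(1) + 1*(exp(-2*I*pi/3))*conj(1) + 1*(-1)*conj(1) + 1*(exp(2*I*pi/3))*conj(1) + 1*(exp(I*pi/3))*conj(1)]
      = (1/6)[(1) + (exp(-I*pi/3)) + (exp(-2*I*pi/3)) + (-1) + (exp(2*I*pi/3)) + (exp(I*pi/3))] = 0/6 = 0
  <chi_1*chi_4, chi_1> = (1/6)[1*(1)*conj(1) + 1*(exp(-I*pi/3))*conj(exp(I*pi/3)) + 1*(exp(-2*I*pi/3))*conj(exp(2*I*pi/3)) + 1*(-1)*conj(-1) + 1*(exp(2*I*pi/3))*conj(exp(-2*I*pi/3)) + 1*(exp(I*pi/3))*conj(exp(-I*pi/3))]
      = (1/6)[(1) + (exp(-2*I*pi/3)) + (exp(2*I*pi/3)) + (1) + (exp(-2*I*pi/3)) + (exp(2*I*pi/3))] = 0/6 = 0
  <chi_1*chi_4, chi_2> = (1/6)[1*(1)*conj(1) + 1*(exp(-I*pi/3))*conj(exp(2*I*pi/3)) + 1*(exp(-2*I*pi/3))*conj(exp(-2*I*pi/3)) + 1*(-1)*conj(1) + 1*(exp(2*I*pi/3))*conj(exp(2*I*pi/3)) + 1*(exp(I*pi/3))*conj(exp(-2*I*pi/3))]
      = (1/6)[(1) + (-1) + (1) + (-1) + (1) + (-1)] = 0/6 = 0
  <chi_1*chi_4, chi_3> = (1/6)[1*(1)*conj(1) + 1*(exp(-I*pi/3))*conj(-1) + 1*(exp(-2*I*pi/3))*conj(1) + 1*(-1)*conj(-1) + 1*(exp(2*I*pi/3))*conj(1) + 1*(exp(I*pi/3))*conj(-1)]
      = (1/6)[(1) + (-exp(-I*pi/3)) + (exp(-2*I*pi/3)) + (1) + (exp(2*I*pi/3)) + (-exp(I*pi/3))] = 0/6 = 0
  <chi_1*chi_4, chi_4> = (1/6)[1*(1)*conj(1) + 1*(exp(-I*pi/3))*conj(exp(-2*I*pi/3)) + 1*(exp(-2*I*pi/3))*conj(exp(2*I*pi/3)) + 1*(-1)*conj(1) + 1*(exp(2*I*pi/3))*conj(exp(-2*I*pi/3)) + 1*(exp(I*pi/3))*conj(exp(2*I*pi/3))]
      = (1/6)[(1) + (exp(I*pi/3)) + (exp(2*I*pi/3)) + (-1) + (exp(-2*I*pi/3)) + (exp(-I*pi/3))] = 0/6 = 0
  <chi_1*chi_4, chi_5> = (1/6)[1*(1)*conj(1) + 1*(exp(-I*pi/3))*conj(exp(-I*pi/3)) + 1*(exp(-2*I*pi/3))*conj(exp(-2*I*pi/3)) + 1*(-1)*conj(-1) + 1*(exp(2*I*pi/3))*conj(exp(2*I*pi/3)) + 1*(exp(I*pi/3))*conj(exp(I*pi/3))]
      = (1/6)[(1) + (1) + (1) + (1) + (1) + (1)] = 6/6 = 1
(Exp terms are combined using exp(i*s)*conj(exp(i*t)) = exp(i*(s-t)), and sums of them are collapsed using the identity that for every m > 1 the m distinct m-th roots of unity sum to 0, e.g. 1 + exp(2*I*pi/3) + exp(-2*I*pi/3) = 0.)
Hence the multiplicities are chi_5: 1. Dimension check: dim(chi_1)*dim(chi_4) = 1*1 = 1 and sum (mult * dim) = 1*1 = 1.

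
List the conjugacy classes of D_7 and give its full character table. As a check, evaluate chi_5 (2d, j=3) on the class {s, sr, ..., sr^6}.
Conjugacy classes: {e} of size 1, {r^1, r^6} of size 2, {r^2, r^5} of size 2, {r^3, r^4} of size 2, {s, sr, ..., sr^6} of size 7.
Character table:
  irrep \ class              {e} (size 1)  {r^1, r^6} (size 2)  {r^2, r^5} (size 2)  {r^3, r^4} (size 2)  {s, sr, ..., sr^6} (size 7)
  chi_1 (triv)               1             1                    1                    1                    1                          
  chi_2 (sign: r->1, s->-1)  1             1                    1                    1                    -1                         
  chi_3 (2d, j=1)            2             2*cos(2*pi/7)        -2*cos(3*pi/7)       -2*cos(pi/7)         0                          
  chi_4 (2d, j=2)            2             -2*cos(3*pi/7)       -2*cos(pi/7)         2*cos(2*pi/7)        0                          
  chi_5 (2d, j=3)            2             -2*cos(pi/7)         2*cos(2*pi/7)        -2*cos(3*pi/7)       0                          

Spot check: chi_5 (2d, j=3) on {s, sr, ..., sr^6} = 0.

Justification: D_7 has order 2*7 = 14 with 5 conjugacy classes, hence 5 irreducibles. Sum of squared dims 1 + 1 + 4 + 4 + 4 = 14 = |G|. Linear characters come from the abelianisation; the 2-dimensional irreps have character r^k -> 2*cos(2*pi*j*k/7), reflections -> 0.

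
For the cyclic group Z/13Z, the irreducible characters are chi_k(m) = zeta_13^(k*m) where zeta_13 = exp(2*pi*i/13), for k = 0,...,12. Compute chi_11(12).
chi_11(12) = zeta_13^132 = exp(4*I*pi/13)

Working: chi_11(12) = zeta_13^(11*12) = zeta_13^132. Since zeta_13^13 = 1, this equals zeta_13^2 = exp(2*pi*i*2/13) = exp(4*I*pi/13).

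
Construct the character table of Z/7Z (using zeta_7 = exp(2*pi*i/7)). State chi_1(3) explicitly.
Character table of Z/7Z (irreps indexed chi_0,...,chi_6 with chi_k(m) = zeta_7^(k*m), zeta_7 = exp(2*pi*i/7)):
  irrep \ class  {0} (size 1)  {1} (size 1)    {2} (size 1)    {3} (size 1)    {4} (size 1)    {5} (size 1)    {6} (size 1)  
  chi_0          1             1               1               1               1               1               1             
  chi_1          1             exp(2*I*pi/7)   exp(4*I*pi/7)   exp(6*I*pi/7)   exp(-6*I*pi/7)  exp(-4*I*pi/7)  exp(-2*I*pi/7)
  chi_2          1             exp(4*I*pi/7)   exp(-6*I*pi/7)  exp(-2*I*pi/7)  exp(2*I*pi/7)   exp(6*I*pi/7)   exp(-4*I*pi/7)
  chi_3          1             exp(6*I*pi/7)   exp(-2*I*pi/7)  exp(4*I*pi/7)   exp(-4*I*pi/7)  exp(2*I*pi/7)   exp(-6*I*pi/7)
  chi_4          1             exp(-6*I*pi/7)  exp(2*I*pi/7)   exp(-4*I*pi/7)  exp(4*I*pi/7)   exp(-2*I*pi/7)  exp(6*I*pi/7) 
  chi_5          1             exp(-4*I*pi/7)  exp(6*I*pi/7)   exp(2*I*pi/7)   exp(-2*I*pi/7)  exp(-6*I*pi/7)  exp(4*I*pi/7) 
  chi_6          1             exp(-2*I*pi/7)  exp(-4*I*pi/7)  exp(-6*I*pi/7)  exp(6*I*pi/7)   exp(4*I*pi/7)   exp(2*I*pi/7) 

Spot check: chi_1(3) = zeta_7^(1*3) = zeta_7^3 = exp(6*I*pi/7).

Working: Z/7Z is abelian, so all 7 irreducible complex representations are 1-dimensional. They are given by chi_k(m) = zeta_7^(k*m) for k = 0,...,6. Row orthogonality: sum_m chi_k(m) conj(chi_l(m)) = 7 * [k = l].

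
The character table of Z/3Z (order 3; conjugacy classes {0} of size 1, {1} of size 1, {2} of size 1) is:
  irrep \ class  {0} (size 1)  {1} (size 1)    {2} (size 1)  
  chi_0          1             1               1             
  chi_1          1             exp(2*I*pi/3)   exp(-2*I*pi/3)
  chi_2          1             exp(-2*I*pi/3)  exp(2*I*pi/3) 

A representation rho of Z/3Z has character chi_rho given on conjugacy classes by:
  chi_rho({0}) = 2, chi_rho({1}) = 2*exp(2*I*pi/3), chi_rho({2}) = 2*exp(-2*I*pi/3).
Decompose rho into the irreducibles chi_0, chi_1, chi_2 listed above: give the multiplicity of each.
Multiplicities: chi_0: 0, chi_1: 2, chi_2: 0.

Justification: Use <chi_rho, chi> = (1/|G|) sum_C |C| * chi_rho(C) * conj(chi(C)) with |G| = 3 for each irreducible chi in the table:
  <chi_rho, chi_0> = (1/3)[1*(2)*conj(1) + 1*(2*exp(2*I*pi/3))*conj(1) + 1*(2*exp(-2*I*pi/3))*conj(1)]
      = (1/3)[(2) + (2*exp(2*I*pi/3)) + (2*exp(-2*I*pi/3))] = 0/3 = 0
  <chi_rho, chi_1> = (1/3)[1*(2)*conj(1) + 1*(2*exp(2*I*pi/3))*conj(exp(2*I*pi/3)) + 1*(2*exp(-2*I*pi/3))*conj(exp(-2*I*pi/3))]
      = (1/3)[(2) + (2) + (2)] = 6/3 = 2
  <chi_rho, chi_2> = (1/3)[1*(2)*conj(1) + 1*(2*exp(2*I*pi/3))*conj(exp(-2*I*pi/3)) + 1*(2*exp(-2*I*pi/3))*conj(exp(2*I*pi/3))]
      = (1/3)[(2) + (2*exp(-2*I*pi/3)) + (2*exp(2*I*pi/3))] = 0/3 = 0
(Exp terms are combined using exp(i*s)*conj(exp(i*t)) = exp(i*(s-t)), and sums of them are collapsed using the identity that for every m > 1 the m distinct m-th roots of unity sum to 0, e.g. 1 + exp(2*I*pi/3) + exp(-2*I*pi/3) = 0.)
Dimension check: dim(rho) = sum (mult * dim) = 0*1 + 2*1 + 0*1 = 2 = chi_rho(e) = 2.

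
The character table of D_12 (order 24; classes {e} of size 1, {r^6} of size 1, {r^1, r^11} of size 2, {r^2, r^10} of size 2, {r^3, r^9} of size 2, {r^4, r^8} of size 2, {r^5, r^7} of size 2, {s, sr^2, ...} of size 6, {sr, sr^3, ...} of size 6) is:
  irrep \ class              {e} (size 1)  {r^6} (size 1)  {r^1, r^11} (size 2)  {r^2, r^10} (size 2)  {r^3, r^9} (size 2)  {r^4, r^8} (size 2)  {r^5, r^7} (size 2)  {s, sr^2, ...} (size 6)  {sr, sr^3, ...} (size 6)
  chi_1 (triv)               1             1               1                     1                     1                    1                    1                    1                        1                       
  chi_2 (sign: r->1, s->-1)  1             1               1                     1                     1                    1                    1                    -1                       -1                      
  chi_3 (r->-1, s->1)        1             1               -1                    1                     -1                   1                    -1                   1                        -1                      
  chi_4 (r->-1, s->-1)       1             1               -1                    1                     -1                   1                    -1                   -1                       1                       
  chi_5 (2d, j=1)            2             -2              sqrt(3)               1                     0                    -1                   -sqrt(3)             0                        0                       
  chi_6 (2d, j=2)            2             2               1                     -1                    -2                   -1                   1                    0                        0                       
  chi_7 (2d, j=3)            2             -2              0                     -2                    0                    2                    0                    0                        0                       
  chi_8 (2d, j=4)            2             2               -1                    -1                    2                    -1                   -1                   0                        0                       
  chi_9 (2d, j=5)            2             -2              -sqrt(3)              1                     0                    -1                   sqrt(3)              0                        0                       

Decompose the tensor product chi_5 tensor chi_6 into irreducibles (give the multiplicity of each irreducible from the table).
chi_5 tensor chi_6 = chi_5 + chi_7 (all other irreducibles have multiplicity 0).

Justification: The character of a tensor product is the pointwise product (chi_5 * chi_6)(C) = chi_5(C) * chi_6(C):
  {e}: (2)*(2), {r^6}: (-2)*(2), {r^1, r^11}: (sqrt(3))*(1), {r^2, r^10}: (1)*(-1), {r^3, r^9}: (0)*(-2), {r^4, r^8}: (-1)*(-1), {r^5, r^7}: (-sqrt(3))*(1), {s, sr^2, ...}: (0)*(0), {sr, sr^3, ...}: (0)*(0)
so (chi_5 * chi_6) takes values
  {e} -> 4, {r^6} -> -4, {r^1, r^11} -> sqrt(3), {r^2, r^10} -> -1, {r^3, r^9} -> 0, {r^4, r^8} -> 1, {r^5, r^7} -> -sqrt(3), {s, sr^2, ...} -> 0, {sr, sr^3, ...} -> 0.
Now take the inner product of this character with each irreducible chi from the table, <chi_5*chi_6, chi> = (1/24) sum_C |C| (chi_5*chi_6)(C) conj(chi(C)):
  <chi_5*chi_6, chi_1> = (1/24)[1*(4)*conj(1) + 1*(-4)*conj(1) + 2*(sqrt(3))*conj(1) + 2*(-1)*conj(1) + 2*(0)*conj(1) + 2*(1)*conj(1) + 2*(-sqrt(3))*conj(1) + 6*(0)*conj(1) + 6*(0)*conj(1)]
      = (1/24)[(4) + (-4) + (2*sqrt(3)) + (-2) + (0) + (2) + (-2*sqrt(3)) + (0) + (0)] = 0/24 = 0
  <chi_5*chi_6, chi_2> = (1/24)[1*(4)*conj(1) + 1*(-4)*conj(1) + 2*(sqrt(3))*conj(1) + 2*(-1)*conj(1) + 2*(0)*conj(1) + 2*(1)*conj(1) + 2*(-sqrt(3))*conj(1) + 6*(0)*conj(-1) + 6*(0)*conj(-1)]
      = (1/24)[(4) + (-4) + (2*sqrt(3)) + (-2) + (0) + (2) + (-2*sqrt(3)) + (0) + (0)] = 0/24 = 0
  <chi_5*chi_6, chi_3> = (1/24)[1*(4)*conj(1) + 1*(-4)*conj(1) + 2*(sqrt(3))*conj(-1) + 2*(-1)*conj(1) + 2*(0)*conj(-1) + 2*(1)*conj(1) + 2*(-sqrt(3))*conj(-1) + 6*(0)*conj(1) + 6*(0)*conj(-1)]
      = (1/24)[(4) + (-4) + (-2*sqrt(3)) + (-2) + (0) + (2) + (2*sqrt(3)) + (0) + (0)] = 0/24 = 0
  <chi_5*chi_6, chi_4> = (1/24)[1*(4)*conj(1) + 1*(-4)*conj(1) + 2*(sqrt(3))*conj(-1) + 2*(-1)*conj(1) + 2*(0)*conj(-1) + 2*(1)*conj(1) + 2*(-sqrt(3))*conj(-1) + 6*(0)*conj(-1) + 6*(0)*conj(1)]
      = (1/24)[(4) + (-4) + (-2*sqrt(3)) + (-2) + (0) + (2) + (2*sqrt(3)) + (0) + (0)] = 0/24 = 0
  <chi_5*chi_6, chi_5> = (1/24)[1*(4)*conj(2) + 1*(-4)*conj(-2) + 2*(sqrt(3))*conj(sqrt(3)) + 2*(-1)*conj(1) + 2*(0)*conj(0) + 2*(1)*conj(-1) + 2*(-sqrt(3))*conj(-sqrt(3)) + 6*(0)*conj(0) + 6*(0)*conj(0)]
      = (1/24)[(8) + (8) + (6) + (-2) + (0) + (-2) + (6) + (0) + (0)] = 24/24 = 1
  <chi_5*chi_6, chi_6> = (1/24)[1*(4)*conj(2) + 1*(-4)*conj(2) + 2*(sqrt(3))*conj(1) + 2*(-1)*conj(-1) + 2*(0)*conj(-2) + 2*(1)*conj(-1) + 2*(-sqrt(3))*conj(1) + 6*(0)*conj(0) + 6*(0)*conj(0)]
      = (1/24)[(8) + (-8) + (2*sqrt(3)) + (2) + (0) + (-2) + (-2*sqrt(3)) + (0) + (0)] = 0/24 = 0
  <chi_5*chi_6, chi_7> = (1/24)[1*(4)*conj(2) + 1*(-4)*conj(-2) + 2*(sqrt(3))*conj(0) + 2*(-1)*conj(-2) + 2*(0)*conj(0) + 2*(1)*conj(2) + 2*(-sqrt(3))*conj(0) + 6*(0)*conj(0) + 6*(0)*conj(0)]
      = (1/24)[(8) + (8) + (0) + (4) + (0) + (4) + (0) + (0) + (0)] = 24/24 = 1
  <chi_5*chi_6, chi_8> = (1/24)[1*(4)*conj(2) + 1*(-4)*conj(2) + 2*(sqrt(3))*conj(-1) + 2*(-1)*conj(-1) + 2*(0)*conj(2) + 2*(1)*conj(-1) + 2*(-sqrt(3))*conj(-1) + 6*(0)*conj(0) + 6*(0)*conj(0)]
      = (1/24)[(8) + (-8) + (-2*sqrt(3)) + (2) + (0) + (-2) + (2*sqrt(3)) + (0) + (0)] = 0/24 = 0
  <chi_5*chi_6, chi_9> = (1/24)[1*(4)*conj(2) + 1*(-4)*conj(-2) + 2*(sqrt(3))*conj(-sqrt(3)) + 2*(-1)*conj(1) + 2*(0)*conj(0) + 2*(1)*conj(-1) + 2*(-sqrt(3))*conj(sqrt(3)) + 6*(0)*conj(0) + 6*(0)*conj(0)]
      = (1/24)[(8) + (8) + (-6) + (-2) + (0) + (-2) + (-6) + (0) + (0)] = 0/24 = 0
Hence the multiplicities are chi_5: 1, chi_7: 1. Dimension check: dim(chi_5)*dim(chi_6) = 2*2 = 4 and sum (mult * dim) = 1*2 + 1*2 = 4.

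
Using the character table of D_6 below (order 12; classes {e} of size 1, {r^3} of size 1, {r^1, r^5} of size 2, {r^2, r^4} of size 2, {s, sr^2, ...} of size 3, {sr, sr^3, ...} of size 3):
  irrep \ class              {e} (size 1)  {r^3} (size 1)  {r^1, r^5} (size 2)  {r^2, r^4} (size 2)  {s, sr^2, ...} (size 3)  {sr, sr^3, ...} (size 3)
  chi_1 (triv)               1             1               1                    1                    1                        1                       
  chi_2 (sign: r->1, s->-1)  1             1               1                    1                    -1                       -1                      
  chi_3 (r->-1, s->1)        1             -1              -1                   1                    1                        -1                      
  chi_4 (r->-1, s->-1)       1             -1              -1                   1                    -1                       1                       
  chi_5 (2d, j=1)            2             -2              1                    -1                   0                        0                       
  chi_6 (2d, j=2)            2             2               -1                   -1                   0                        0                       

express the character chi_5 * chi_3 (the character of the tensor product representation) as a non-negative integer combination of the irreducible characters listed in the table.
chi_5 tensor chi_3 = chi_6 (all other irreducibles have multiplicity 0).

Explanation: The character of a tensor product is the pointwise product (chi_5 * chi_3)(C) = chi_5(C) * chi_3(C):
  {e}: (2)*(1), {r^3}: (-2)*(-1), {r^1, r^5}: (1)*(-1), {r^2, r^4}: (-1)*(1), {s, sr^2, ...}: (0)*(1), {sr, sr^3, ...}: (0)*(-1)
so (chi_5 * chi_3) takes values
  {e} -> 2, {r^3} -> 2, {r^1, r^5} -> -1, {r^2, r^4} -> -1, {s, sr^2, ...} -> 0, {sr, sr^3, ...} -> 0.
Now take the inner product of this character with each irreducible chi from the table, <chi_5*chi_3, chi> = (1/12) sum_C |C| (chi_5*chi_3)(C) conj(chi(C)):
  <chi_5*chi_3, chi_1> = (1/12)[1*(2)*conj(1) + 1*(2)*conj(1) + 2*(-1)*conj(1) + 2*(-1)*conj(1) + 3*(0)*conj(1) + 3*(0)*conj(1)]
      = (1/12)[(2) + (2) + (-2) + (-2) + (0) + (0)] = 0/12 = 0
  <chi_5*chi_3, chi_2> = (1/12)[1*(2)*conj(1) + 1*(2)*conj(1) + 2*(-1)*conj(1) + 2*(-1)*conj(1) + 3*(0)*conj(-1) + 3*(0)*conj(-1)]
      = (1/12)[(2) + (2) + (-2) + (-2) + (0) + (0)] = 0/12 = 0
  <chi_5*chi_3, chi_3> = (1/12)[1*(2)*conj(1) + 1*(2)*conj(-1) + 2*(-1)*conj(-1) + 2*(-1)*conj(1) + 3*(0)*conj(1) + 3*(0)*conj(-1)]
      = (1/12)[(2) + (-2) + (2) + (-2) + (0) + (0)] = 0/12 = 0
  <chi_5*chi_3, chi_4> = (1/12)[1*(2)*conj(1) + 1*(2)*conj(-1) + 2*(-1)*conj(-1) + 2*(-1)*conj(1) + 3*(0)*conj(-1) + 3*(0)*conj(1)]
      = (1/12)[(2) + (-2) + (2) + (-2) + (0) + (0)] = 0/12 = 0
  <chi_5*chi_3, chi_5> = (1/12)[1*(2)*conj(2) + 1*(2)*conj(-2) + 2*(-1)*conj(1) + 2*(-1)*conj(-1) + 3*(0)*conj(0) + 3*(0)*conj(0)]
      = (1/12)[(4) + (-4) + (-2) + (2) + (0) + (0)] = 0/12 = 0
  <chi_5*chi_3, chi_6> = (1/12)[1*(2)*conj(2) + 1*(2)*conj(2) + 2*(-1)*conj(-1) + 2*(-1)*conj(-1) + 3*(0)*conj(0) + 3*(0)*conj(0)]
      = (1/12)[(4) + (4) + (2) + (2) + (0) + (0)] = 12/12 = 1
Hence the multiplicities are chi_6: 1. Dimension check: dim(chi_5)*dim(chi_3) = 2*1 = 2 and sum (mult * dim) = 1*2 = 2.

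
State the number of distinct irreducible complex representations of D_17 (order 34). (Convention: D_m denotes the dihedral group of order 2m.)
10

Working: The number of irreducible complex representations of a finite group equals its number of conjugacy classes. D_17 has 10 conjugacy classes ((n+3)/2 for n odd), so D_17 (order 34) has exactly 10 irreducible complex representations.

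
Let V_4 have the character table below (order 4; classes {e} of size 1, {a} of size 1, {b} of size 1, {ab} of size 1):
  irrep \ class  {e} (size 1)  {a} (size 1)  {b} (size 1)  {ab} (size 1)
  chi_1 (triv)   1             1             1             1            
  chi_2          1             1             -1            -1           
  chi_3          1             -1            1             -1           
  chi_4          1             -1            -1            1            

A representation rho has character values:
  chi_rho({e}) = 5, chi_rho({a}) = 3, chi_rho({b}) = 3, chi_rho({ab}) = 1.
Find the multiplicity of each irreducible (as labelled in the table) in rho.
Multiplicities: chi_1: 3, chi_2: 1, chi_3: 1, chi_4: 0.

Explanation: Use <chi_rho, chi> = (1/|G|) sum_C |C| * chi_rho(C) * conj(chi(C)) with |G| = 4 for each irreducible chi in the table:
  <chi_rho, chi_1> = (1/4)[1*(5)*conj(1) + 1*(3)*conj(1) + 1*(3)*conj(1) + 1*(1)*conj(1)]
      = (1/4)[(5) + (3) + (3) + (1)] = 12/4 = 3
  <chi_rho, chi_2> = (1/4)[1*(5)*conj(1) + 1*(3)*conj(1) + 1*(3)*conj(-1) + 1*(1)*conj(-1)]
      = (1/4)[(5) + (3) + (-3) + (-1)] = 4/4 = 1
  <chi_rho, chi_3> = (1/4)[1*(5)*conj(1) + 1*(3)*conj(-1) + 1*(3)*conj(1) + 1*(1)*conj(-1)]
      = (1/4)[(5) + (-3) + (3) + (-1)] = 4/4 = 1
  <chi_rho, chi_4> = (1/4)[1*(5)*conj(1) + 1*(3)*conj(-1) + 1*(3)*conj(-1) + 1*(1)*conj(1)]
      = (1/4)[(5) + (-3) + (-3) + (1)] = 0/4 = 0
Dimension check: dim(rho) = sum (mult * dim) = 3*1 + 1*1 + 1*1 + 0*1 = 5 = chi_rho(e) = 5.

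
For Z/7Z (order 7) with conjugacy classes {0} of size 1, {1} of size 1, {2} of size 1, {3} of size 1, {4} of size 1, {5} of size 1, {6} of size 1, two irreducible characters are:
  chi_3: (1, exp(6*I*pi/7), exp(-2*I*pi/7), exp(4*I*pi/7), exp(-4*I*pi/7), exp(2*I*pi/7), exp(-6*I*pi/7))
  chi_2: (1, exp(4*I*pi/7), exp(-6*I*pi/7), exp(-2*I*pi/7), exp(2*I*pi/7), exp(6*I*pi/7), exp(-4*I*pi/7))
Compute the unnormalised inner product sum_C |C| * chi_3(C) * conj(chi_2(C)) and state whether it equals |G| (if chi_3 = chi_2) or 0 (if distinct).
Sum = 0; so <chi_3, chi_2> = 0 (distinct irreducibles are orthogonal).

Working: Compute term by term over conjugacy classes (|C| * chi_3(C) * conj(chi_2(C))):
  1*(1)*conj(1) + 1*(exp(6*I*pi/7))*conj(exp(4*I*pi/7)) + 1*(exp(-2*I*pi/7))*conj(exp(-6*I*pi/7)) + 1*(exp(4*I*pi/7))*conj(exp(-2*I*pi/7)) + 1*(exp(-4*I*pi/7))*conj(exp(2*I*pi/7)) + 1*(exp(2*I*pi/7))*conj(exp(6*I*pi/7)) + 1*(exp(-6*I*pi/7))*conj(exp(-4*I*pi/7))
  = (1) + (exp(2*I*pi/7)) + (exp(4*I*pi/7)) + (exp(6*I*pi/7)) + (exp(-6*I*pi/7)) + (exp(-4*I*pi/7)) + (exp(-2*I*pi/7))
  = 0.
(Exp terms are combined using exp(i*s)*conj(exp(i*t)) = exp(i*(s-t)), and sums of them are collapsed using the identity that for every m > 1 the m distinct m-th roots of unity sum to 0, e.g. 1 + exp(2*I*pi/3) + exp(-2*I*pi/3) = 0.)
Dividing by |G| = 7 gives 0/7 = 0, matching the row-orthogonality relation <chi_3, chi_2> = [chi_3 = chi_2].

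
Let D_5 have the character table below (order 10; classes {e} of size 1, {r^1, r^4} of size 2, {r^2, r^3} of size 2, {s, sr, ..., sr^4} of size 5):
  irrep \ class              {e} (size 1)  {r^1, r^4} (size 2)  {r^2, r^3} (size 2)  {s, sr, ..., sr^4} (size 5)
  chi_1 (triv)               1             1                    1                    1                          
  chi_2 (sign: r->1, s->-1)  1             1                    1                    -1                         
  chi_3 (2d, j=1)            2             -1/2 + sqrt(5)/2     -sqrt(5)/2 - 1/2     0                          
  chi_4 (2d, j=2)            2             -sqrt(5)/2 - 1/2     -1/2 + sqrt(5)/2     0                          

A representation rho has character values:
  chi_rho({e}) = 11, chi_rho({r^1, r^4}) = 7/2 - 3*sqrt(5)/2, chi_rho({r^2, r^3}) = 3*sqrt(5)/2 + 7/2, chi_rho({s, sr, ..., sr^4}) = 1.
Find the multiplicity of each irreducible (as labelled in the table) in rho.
Multiplicities: chi_1: 3, chi_2: 2, chi_3: 0, chi_4: 3.

Reasoning: Use <chi_rho, chi> = (1/|G|) sum_C |C| * chi_rho(C) * conj(chi(C)) with |G| = 10 for each irreducible chi in the table:
  <chi_rho, chi_1> = (1/10)[1*(11)*conj(1) + 2*(7/2 - 3*sqrt(5)/2)*conj(1) + 2*(3*sqrt(5)/2 + 7/2)*conj(1) + 5*(1)*conj(1)]
      = (1/10)[(11) + (7 - 3*sqrt(5)) + (3*sqrt(5) + 7) + (5)] = 30/10 = 3
  <chi_rho, chi_2> = (1/10)[1*(11)*conj(1) + 2*(7/2 - 3*sqrt(5)/2)*conj(1) + 2*(3*sqrt(5)/2 + 7/2)*conj(1) + 5*(1)*conj(-1)]
      = (1/10)[(11) + (7 - 3*sqrt(5)) + (3*sqrt(5) + 7) + (-5)] = 20/10 = 2
  <chi_rho, chi_3> = (1/10)[1*(11)*conj(2) + 2*(7/2 - 3*sqrt(5)/2)*conj(-1/2 + sqrt(5)/2) + 2*(3*sqrt(5)/2 + 7/2)*conj(-sqrt(5)/2 - 1/2) + 5*(1)*conj(0)]
      = (1/10)[(22) + (-11 + 5*sqrt(5)) + (-5*sqrt(5) - 11) + (0)] = 0/10 = 0
  <chi_rho, chi_4> = (1/10)[1*(11)*conj(2) + 2*(7/2 - 3*sqrt(5)/2)*conj(-sqrt(5)/2 - 1/2) + 2*(3*sqrt(5)/2 + 7/2)*conj(-1/2 + sqrt(5)/2) + 5*(1)*conj(0)]
      = (1/10)[(22) + (4 - 2*sqrt(5)) + (4 + 2*sqrt(5)) + (0)] = 30/10 = 3
Dimension check: dim(rho) = sum (mult * dim) = 3*1 + 2*1 + 0*2 + 3*2 = 11 = chi_rho(e) = 11.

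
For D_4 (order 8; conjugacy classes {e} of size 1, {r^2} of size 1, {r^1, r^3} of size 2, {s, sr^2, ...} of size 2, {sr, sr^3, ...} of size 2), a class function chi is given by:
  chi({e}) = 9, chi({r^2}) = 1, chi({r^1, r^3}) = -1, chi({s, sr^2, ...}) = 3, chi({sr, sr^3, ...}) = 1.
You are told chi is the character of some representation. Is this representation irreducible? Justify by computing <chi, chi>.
Not irreducible (reducible): <chi, chi> = 13 > 1.

Details: <chi, chi> = (1/|G|) sum_C |C| * |chi(C)|^2 = (1/8)[1*|9|^2 + 1*|1|^2 + 2*|-1|^2 + 2*|3|^2 + 2*|1|^2]
  = (1/8)[(81) + (1) + (2) + (18) + (2)] = 104/8 = 13.
A character is irreducible iff <chi, chi> = 1, so this representation is reducible.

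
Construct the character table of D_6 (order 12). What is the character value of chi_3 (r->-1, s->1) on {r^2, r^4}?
Conjugacy classes: {e} of size 1, {r^3} of size 1, {r^1, r^5} of size 2, {r^2, r^4} of size 2, {s, sr^2, ...} of size 3, {sr, sr^3, ...} of size 3.
Character table:
  irrep \ class              {e} (size 1)  {r^3} (size 1)  {r^1, r^5} (size 2)  {r^2, r^4} (size 2)  {s, sr^2, ...} (size 3)  {sr, sr^3, ...} (size 3)
  chi_1 (triv)               1             1               1                    1                    1                        1                       
  chi_2 (sign: r->1, s->-1)  1             1               1                    1                    -1                       -1                      
  chi_3 (r->-1, s->1)        1             -1              -1                   1                    1                        -1                      
  chi_4 (r->-1, s->-1)       1             -1              -1                   1                    -1                       1                       
  chi_5 (2d, j=1)            2             -2              1                    -1                   0                        0                       
  chi_6 (2d, j=2)            2             2               -1                   -1                   0                        0                       

Spot check: chi_3 (r->-1, s->1) on {r^2, r^4} = 1.

Justification: D_6 has order 2*6 = 12 with 6 conjugacy classes, hence 6 irreducibles. Sum of squared dims 1 + 1 + 1 + 1 + 4 + 4 = 12 = |G|. Linear characters come from the abelianisation; the 2-dimensional irreps have character r^k -> 2*cos(2*pi*j*k/6), reflections -> 0.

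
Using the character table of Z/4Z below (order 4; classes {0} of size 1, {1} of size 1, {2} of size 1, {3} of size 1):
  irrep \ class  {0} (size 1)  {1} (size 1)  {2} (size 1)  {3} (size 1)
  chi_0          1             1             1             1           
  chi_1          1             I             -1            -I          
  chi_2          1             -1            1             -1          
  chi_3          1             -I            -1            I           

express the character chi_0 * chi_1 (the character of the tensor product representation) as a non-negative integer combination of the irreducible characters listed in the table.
chi_0 tensor chi_1 = chi_1 (all other irreducibles have multiplicity 0).

Working: The character of a tensor product is the pointwise product (chi_0 * chi_1)(C) = chi_0(C) * chi_1(C):
  {0}: (1)*(1), {1}: (1)*(I), {2}: (1)*(-1), {3}: (1)*(-I)
so (chi_0 * chi_1) takes values
  {0} -> 1, {1} -> I, {2} -> -1, {3} -> -I.
Now take the inner product of this character with each irreducible chi from the table, <chi_0*chi_1, chi> = (1/4) sum_C |C| (chi_0*chi_1)(C) conj(chi(C)):
  <chi_0*chi_1, chi_0> = (1/4)[1*(1)*conj(1) + 1*(I)*conj(1) + 1*(-1)*conj(1) + 1*(-I)*conj(1)]
      = (1/4)[(1) + (I) + (-1) + (-I)] = 0/4 = 0
  <chi_0*chi_1, chi_1> = (1/4)[1*(1)*conj(1) + 1*(I)*conj(I) + 1*(-1)*conj(-1) + 1*(-I)*conj(-I)]
      = (1/4)[(1) + (1) + (1) + (1)] = 4/4 = 1
  <chi_0*chi_1, chi_2> = (1/4)[1*(1)*conj(1) + 1*(I)*conj(-1) + 1*(-1)*conj(1) + 1*(-I)*conj(-1)]
      = (1/4)[(1) + (-I) + (-1) + (I)] = 0/4 = 0
  <chi_0*chi_1, chi_3> = (1/4)[1*(1)*conj(1) + 1*(I)*conj(-I) + 1*(-1)*conj(-1) + 1*(-I)*conj(I)]
      = (1/4)[(1) + (-1) + (1) + (-1)] = 0/4 = 0
(Exp terms are combined using exp(i*s)*conj(exp(i*t)) = exp(i*(s-t)), and sums of them are collapsed using the identity that for every m > 1 the m distinct m-th roots of unity sum to 0, e.g. 1 + exp(2*I*pi/3) + exp(-2*I*pi/3) = 0.)
Hence the multiplicities are chi_1: 1. Dimension check: dim(chi_0)*dim(chi_1) = 1*1 = 1 and sum (mult * dim) = 1*1 = 1.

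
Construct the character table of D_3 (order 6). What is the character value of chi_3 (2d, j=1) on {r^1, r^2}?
Conjugacy classes: {e} of size 1, {r^1, r^2} of size 2, {s, sr, ..., sr^2} of size 3.
Character table:
  irrep \ class              {e} (size 1)  {r^1, r^2} (size 2)  {s, sr, ..., sr^2} (size 3)
  chi_1 (triv)               1             1                    1                          
  chi_2 (sign: r->1, s->-1)  1             1                    -1                         
  chi_3 (2d, j=1)            2             -1                   0                          

Spot check: chi_3 (2d, j=1) on {r^1, r^2} = -1.

Justification: D_3 has order 2*3 = 6 with 3 conjugacy classes, hence 3 irreducibles. Sum of squared dims 1 + 1 + 4 = 6 = |G|. Linear characters come from the abelianisation; the 2-dimensional irreps have character r^k -> 2*cos(2*pi*j*k/3), reflections -> 0.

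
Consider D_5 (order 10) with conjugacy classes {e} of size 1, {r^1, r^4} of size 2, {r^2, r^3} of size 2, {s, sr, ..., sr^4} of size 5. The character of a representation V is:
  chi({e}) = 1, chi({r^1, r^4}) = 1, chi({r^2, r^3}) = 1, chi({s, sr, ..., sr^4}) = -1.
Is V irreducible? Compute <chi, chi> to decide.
Irreducible: <chi, chi> = 1.

Argument: <chi, chi> = (1/|G|) sum_C |C| * |chi(C)|^2 = (1/10)[1*|1|^2 + 2*|1|^2 + 2*|1|^2 + 5*|-1|^2]
  = (1/10)[(1) + (2) + (2) + (5)] = 10/10 = 1.
A character is irreducible iff <chi, chi> = 1, so this representation is irreducible.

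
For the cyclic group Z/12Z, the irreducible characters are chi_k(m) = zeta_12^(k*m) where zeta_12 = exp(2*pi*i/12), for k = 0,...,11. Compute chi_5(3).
chi_5(3) = zeta_12^15 = I

chi_5(3) = zeta_12^(5*3) = zeta_12^15. Since zeta_12^12 = 1, this equals zeta_12^3 = exp(2*pi*i*3/12) = I.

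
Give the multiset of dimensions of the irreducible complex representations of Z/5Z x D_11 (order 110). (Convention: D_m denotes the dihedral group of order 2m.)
Dimensions: 1, 1, 1, 1, 1, 1, 1, 1, 1, 1, 2, 2, 2, 2, 2, 2, 2, 2, 2, 2, 2, 2, 2, 2, 2, 2, 2, 2, 2, 2, 2, 2, 2, 2, 2

Justification: There are 35 irreducibles (= number of conjugacy classes). Their dimensions d_i satisfy sum d_i^2 = |G| = 110: 1 + 1 + 1 + 1 + 1 + 1 + 1 + 1 + 1 + 1 + 4 + 4 + 4 + 4 + 4 + 4 + 4 + 4 + 4 + 4 + 4 + 4 + 4 + 4 + 4 + 4 + 4 + 4 + 4 + 4 + 4 + 4 + 4 + 4 + 4 = 110. (For the product with Z/5Z: each of the 5 1-dim characters of Z/5Z tensors with each irrep of D_11, giving 5 copies of each D_11-dimension.)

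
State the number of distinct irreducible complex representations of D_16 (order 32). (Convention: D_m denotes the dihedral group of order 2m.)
11

Why: The number of irreducible complex representations of a finite group equals its number of conjugacy classes. D_16 has 11 conjugacy classes (n/2 + 3 for n even), so D_16 (order 32) has exactly 11 irreducible complex representations.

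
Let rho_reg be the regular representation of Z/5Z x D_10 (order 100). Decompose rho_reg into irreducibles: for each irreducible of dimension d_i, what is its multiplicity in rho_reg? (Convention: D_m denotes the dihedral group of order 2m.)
Each irreducible V_i of dimension d_i appears with multiplicity d_i, i.e. rho_reg = (direct sum over all irreducibles V_i) d_i V_i. The irreducible dimensions for Z/5Z x D_10 are 1, 1, 1, 1, 1, 1, 1, 1, 1, 1, 1, 1, 1, 1, 1, 1, 1, 1, 1, 1, 2, 2, 2, 2, 2, 2, 2, 2, 2, 2, 2, 2, 2, 2, 2, 2, 2, 2, 2, 2: 20 irreducibles of dimension 1, each with multiplicity 1; 20 irreducibles of dimension 2, each with multiplicity 2. Total dimension 20*1*1 + 20*2*2 = 100 = |G|.

Solution. General theorem: in the regular representation of a finite group G, each irreducible appears with multiplicity equal to its dimension. Check: dim(rho_reg) = sum d_i^2 = 1 + 1 + 1 + 1 + 1 + 1 + 1 + 1 + 1 + 1 + 1 + 1 + 1 + 1 + 1 + 1 + 1 + 1 + 1 + 1 + 4 + 4 + 4 + 4 + 4 + 4 + 4 + 4 + 4 + 4 + 4 + 4 + 4 + 4 + 4 + 4 + 4 + 4 + 4 + 4 = 100 = |G|.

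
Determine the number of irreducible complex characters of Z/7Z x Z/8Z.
56

Derivation: The number of irreducible complex representations of a finite group equals its number of conjugacy classes. Z/7Z x Z/8Z is abelian of order 56, so every element is its own conjugacy class: 56 classes, so Z/7Z x Z/8Z (order 56) has exactly 56 irreducible complex representations.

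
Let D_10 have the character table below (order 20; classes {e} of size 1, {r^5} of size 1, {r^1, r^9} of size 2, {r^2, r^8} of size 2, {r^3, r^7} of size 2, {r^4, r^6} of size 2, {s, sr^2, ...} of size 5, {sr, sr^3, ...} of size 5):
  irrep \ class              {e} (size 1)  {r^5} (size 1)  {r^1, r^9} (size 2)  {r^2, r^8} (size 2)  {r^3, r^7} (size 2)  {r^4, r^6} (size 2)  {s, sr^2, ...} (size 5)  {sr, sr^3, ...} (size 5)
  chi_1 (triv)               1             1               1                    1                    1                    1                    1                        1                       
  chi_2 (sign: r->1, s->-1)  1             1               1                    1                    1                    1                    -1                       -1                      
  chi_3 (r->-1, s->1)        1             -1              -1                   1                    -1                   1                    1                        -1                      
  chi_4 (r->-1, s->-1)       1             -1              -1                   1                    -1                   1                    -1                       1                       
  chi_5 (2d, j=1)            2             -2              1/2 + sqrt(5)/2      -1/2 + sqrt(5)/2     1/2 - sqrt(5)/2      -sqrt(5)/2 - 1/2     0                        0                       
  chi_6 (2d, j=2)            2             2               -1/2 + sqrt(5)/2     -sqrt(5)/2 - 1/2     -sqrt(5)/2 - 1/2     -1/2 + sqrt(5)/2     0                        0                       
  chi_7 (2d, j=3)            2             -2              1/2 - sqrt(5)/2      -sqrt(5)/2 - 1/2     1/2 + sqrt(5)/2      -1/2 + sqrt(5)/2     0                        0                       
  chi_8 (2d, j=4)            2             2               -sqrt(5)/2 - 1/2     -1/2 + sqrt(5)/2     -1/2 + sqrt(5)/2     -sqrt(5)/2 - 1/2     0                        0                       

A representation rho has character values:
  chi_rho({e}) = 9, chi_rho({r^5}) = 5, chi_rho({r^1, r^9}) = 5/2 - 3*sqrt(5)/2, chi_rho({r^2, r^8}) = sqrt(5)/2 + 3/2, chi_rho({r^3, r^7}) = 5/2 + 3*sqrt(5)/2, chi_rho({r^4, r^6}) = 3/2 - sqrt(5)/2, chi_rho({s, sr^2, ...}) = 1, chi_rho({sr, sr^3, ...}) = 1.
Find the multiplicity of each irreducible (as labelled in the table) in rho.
Multiplicities: chi_1: 2, chi_2: 1, chi_3: 0, chi_4: 0, chi_5: 0, chi_6: 0, chi_7: 1, chi_8: 2.

Use <chi_rho, chi> = (1/|G|) sum_C |C| * chi_rho(C) * conj(chi(C)) with |G| = 20 for each irreducible chi in the table:
  <chi_rho, chi_1> = (1/20)[1*(9)*conj(1) + 1*(5)*conj(1) + 2*(5/2 - 3*sqrt(5)/2)*conj(1) + 2*(sqrt(5)/2 + 3/2)*conj(1) + 2*(5/2 + 3*sqrt(5)/2)*conj(1) + 2*(3/2 - sqrt(5)/2)*conj(1) + 5*(1)*conj(1) + 5*(1)*conj(1)]
      = (1/20)[(9) + (5) + (5 - 3*sqrt(5)) + (sqrt(5) + 3) + (5 + 3*sqrt(5)) + (3 - sqrt(5)) + (5) + (5)] = 40/20 = 2
  <chi_rho, chi_2> = (1/20)[1*(9)*conj(1) + 1*(5)*conj(1) + 2*(5/2 - 3*sqrt(5)/2)*conj(1) + 2*(sqrt(5)/2 + 3/2)*conj(1) + 2*(5/2 + 3*sqrt(5)/2)*conj(1) + 2*(3/2 - sqrt(5)/2)*conj(1) + 5*(1)*conj(-1) + 5*(1)*conj(-1)]
      = (1/20)[(9) + (5) + (5 - 3*sqrt(5)) + (sqrt(5) + 3) + (5 + 3*sqrt(5)) + (3 - sqrt(5)) + (-5) + (-5)] = 20/20 = 1
  <chi_rho, chi_3> = (1/20)[1*(9)*conj(1) + 1*(5)*conj(-1) + 2*(5/2 - 3*sqrt(5)/2)*conj(-1) + 2*(sqrt(5)/2 + 3/2)*conj(1) + 2*(5/2 + 3*sqrt(5)/2)*conj(-1) + 2*(3/2 - sqrt(5)/2)*conj(1) + 5*(1)*conj(1) + 5*(1)*conj(-1)]
      = (1/20)[(9) + (-5) + (-5 + 3*sqrt(5)) + (sqrt(5) + 3) + (-3*sqrt(5) - 5) + (3 - sqrt(5)) + (5) + (-5)] = 0/20 = 0
  <chi_rho, chi_4> = (1/20)[1*(9)*conj(1) + 1*(5)*conj(-1) + 2*(5/2 - 3*sqrt(5)/2)*conj(-1) + 2*(sqrt(5)/2 + 3/2)*conj(1) + 2*(5/2 + 3*sqrt(5)/2)*conj(-1) + 2*(3/2 - sqrt(5)/2)*conj(1) + 5*(1)*conj(-1) + 5*(1)*conj(1)]
      = (1/20)[(9) + (-5) + (-5 + 3*sqrt(5)) + (sqrt(5) + 3) + (-3*sqrt(5) - 5) + (3 - sqrt(5)) + (-5) + (5)] = 0/20 = 0
  <chi_rho, chi_5> = (1/20)[1*(9)*conj(2) + 1*(5)*conj(-2) + 2*(5/2 - 3*sqrt(5)/2)*conj(1/2 + sqrt(5)/2) + 2*(sqrt(5)/2 + 3/2)*conj(-1/2 + sqrt(5)/2) + 2*(5/2 + 3*sqrt(5)/2)*conj(1/2 - sqrt(5)/2) + 2*(3/2 - sqrt(5)/2)*conj(-sqrt(5)/2 - 1/2) + 5*(1)*conj(0) + 5*(1)*conj(0)]
      = (1/20)[(18) + (-10) + (-5 + sqrt(5)) + (1 + sqrt(5)) + (-5 - sqrt(5)) + (1 - sqrt(5)) + (0) + (0)] = 0/20 = 0
  <chi_rho, chi_6> = (1/20)[1*(9)*conj(2) + 1*(5)*conj(2) + 2*(5/2 - 3*sqrt(5)/2)*conj(-1/2 + sqrt(5)/2) + 2*(sqrt(5)/2 + 3/2)*conj(-sqrt(5)/2 - 1/2) + 2*(5/2 + 3*sqrt(5)/2)*conj(-sqrt(5)/2 - 1/2) + 2*(3/2 - sqrt(5)/2)*conj(-1/2 + sqrt(5)/2) + 5*(1)*conj(0) + 5*(1)*conj(0)]
      = (1/20)[(18) + (10) + (-10 + 4*sqrt(5)) + (-2*sqrt(5) - 4) + (-10 - 4*sqrt(5)) + (-4 + 2*sqrt(5)) + (0) + (0)] = 0/20 = 0
  <chi_rho, chi_7> = (1/20)[1*(9)*conj(2) + 1*(5)*conj(-2) + 2*(5/2 - 3*sqrt(5)/2)*conj(1/2 - sqrt(5)/2) + 2*(sqrt(5)/2 + 3/2)*conj(-sqrt(5)/2 - 1/2) + 2*(5/2 + 3*sqrt(5)/2)*conj(1/2 + sqrt(5)/2) + 2*(3/2 - sqrt(5)/2)*conj(-1/2 + sqrt(5)/2) + 5*(1)*conj(0) + 5*(1)*conj(0)]
      = (1/20)[(18) + (-10) + (10 - 4*sqrt(5)) + (-2*sqrt(5) - 4) + (4*sqrt(5) + 10) + (-4 + 2*sqrt(5)) + (0) + (0)] = 20/20 = 1
  <chi_rho, chi_8> = (1/20)[1*(9)*conj(2) + 1*(5)*conj(2) + 2*(5/2 - 3*sqrt(5)/2)*conj(-sqrt(5)/2 - 1/2) + 2*(sqrt(5)/2 + 3/2)*conj(-1/2 + sqrt(5)/2) + 2*(5/2 + 3*sqrt(5)/2)*conj(-1/2 + sqrt(5)/2) + 2*(3/2 - sqrt(5)/2)*conj(-sqrt(5)/2 - 1/2) + 5*(1)*conj(0) + 5*(1)*conj(0)]
      = (1/20)[(18) + (10) + (5 - sqrt(5)) + (1 + sqrt(5)) + (sqrt(5) + 5) + (1 - sqrt(5)) + (0) + (0)] = 40/20 = 2
Dimension check: dim(rho) = sum (mult * dim) = 2*1 + 1*1 + 0*1 + 0*1 + 0*2 + 0*2 + 1*2 + 2*2 = 9 = chi_rho(e) = 9.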